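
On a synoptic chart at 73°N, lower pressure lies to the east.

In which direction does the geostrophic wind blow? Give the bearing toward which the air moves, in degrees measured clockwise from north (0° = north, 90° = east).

180°

The pressure-gradient force points toward the east (bearing 090°).
Geostrophic balance: in the Northern Hemisphere the Coriolis force deflects motion to the right, so the geostrophic wind blows 90° to the right of the pressure-gradient force (low pressure on the left).
Rotating 090° by 90° clockwise gives 180° — the wind blows toward the south.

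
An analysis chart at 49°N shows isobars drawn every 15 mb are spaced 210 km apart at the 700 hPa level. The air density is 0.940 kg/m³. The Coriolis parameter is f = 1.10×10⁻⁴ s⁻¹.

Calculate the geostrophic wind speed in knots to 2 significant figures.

Pressure gradient: |∂P/∂n| = 1500 Pa / 210000 m = 7.14×10⁻³ Pa/m
Geostrophic balance (pressure-gradient force = Coriolis force):
V_g = (1/(fρ)) |∂P/∂n| = 7.14×10⁻³ / (1.10×10⁻⁴ × 0.940) = 69.1 m/s
Converting: 69.1 m/s × 1.944 = 130 knots

130 knots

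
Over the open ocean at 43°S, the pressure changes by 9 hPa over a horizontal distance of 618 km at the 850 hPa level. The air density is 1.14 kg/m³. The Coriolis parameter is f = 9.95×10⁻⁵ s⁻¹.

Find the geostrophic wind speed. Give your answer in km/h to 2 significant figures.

Pressure gradient: |∂P/∂n| = 900 Pa / 618000 m = 1.46×10⁻³ Pa/m
Geostrophic balance (pressure-gradient force = Coriolis force):
V_g = (1/(fρ)) |∂P/∂n| = 1.46×10⁻³ / (9.95×10⁻⁵ × 1.14) = 12.8 m/s
Converting: 12.8 m/s × 3.6 = 46 km/h

46 km/h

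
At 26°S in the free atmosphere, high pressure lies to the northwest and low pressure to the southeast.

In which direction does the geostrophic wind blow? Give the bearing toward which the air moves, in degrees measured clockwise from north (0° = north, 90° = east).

045°

The pressure-gradient force points toward the southeast (bearing 135°).
Geostrophic balance: in the Southern Hemisphere the Coriolis force deflects motion to the left, so the geostrophic wind blows 90° to the left of the pressure-gradient force (low pressure on the right).
Rotating 135° by 90° counterclockwise gives 045° — the wind blows toward the northeast.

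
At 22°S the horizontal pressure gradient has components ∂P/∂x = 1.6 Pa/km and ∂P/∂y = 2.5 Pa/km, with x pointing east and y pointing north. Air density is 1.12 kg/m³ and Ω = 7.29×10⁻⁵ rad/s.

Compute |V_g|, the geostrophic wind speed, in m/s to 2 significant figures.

Coriolis parameter at 22°S:
f = 2Ω sin φ = 2 × 7.29×10⁻⁵ × sin 22° = 5.46×10⁻⁵ s⁻¹
In the Southern Hemisphere f is negative: f = −5.46×10⁻⁵ s⁻¹.
Component geostrophic relations (x east, y north):
u_g = −(1/(fρ)) ∂P/∂y,  v_g = (1/(fρ)) ∂P/∂x
u_g = −(2.5×10⁻³)/(−5.46×10⁻⁵ × 1.12) = 40.9 m/s;  v_g = (1.6×10⁻³)/(−5.46×10⁻⁵ × 1.12) = −26.2 m/s
|V_g| = √(u_g² + v_g²) = 48.5 m/s

49 m/s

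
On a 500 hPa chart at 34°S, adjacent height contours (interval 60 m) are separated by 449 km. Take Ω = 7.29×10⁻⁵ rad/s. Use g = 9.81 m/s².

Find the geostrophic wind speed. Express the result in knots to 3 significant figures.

Coriolis parameter at 34°S:
f = 2Ω sin φ = 2 × 7.29×10⁻⁵ × sin 34° = 8.15×10⁻⁵ s⁻¹
Height gradient: |∂Z/∂n| = 60 m / 449000 m = 1.34×10⁻⁴
On a pressure surface, geostrophic balance gives V_g = (g/f)|∂Z/∂n|:
V_g = 9.81 × 1.34×10⁻⁴ / 8.15×10⁻⁵ = 16.1 m/s
Converting: 16.1 m/s × 1.944 = 31.3 knots

31.3 knots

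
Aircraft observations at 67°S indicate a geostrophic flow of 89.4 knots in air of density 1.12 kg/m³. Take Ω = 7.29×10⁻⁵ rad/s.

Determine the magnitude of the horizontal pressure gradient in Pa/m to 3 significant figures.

Coriolis parameter at 67°S:
f = 2Ω sin φ = 2 × 7.29×10⁻⁵ × sin 67° = 1.34×10⁻⁴ s⁻¹
Wind speed in SI: 89.4 knots = 46.0 m/s
Geostrophic balance rearranged: |∂P/∂n| = f ρ V_g
|∂P/∂n| = 1.34×10⁻⁴ × 1.12 × 46.0 = 6.91×10⁻³ Pa/m

6.91×10⁻³ Pa/m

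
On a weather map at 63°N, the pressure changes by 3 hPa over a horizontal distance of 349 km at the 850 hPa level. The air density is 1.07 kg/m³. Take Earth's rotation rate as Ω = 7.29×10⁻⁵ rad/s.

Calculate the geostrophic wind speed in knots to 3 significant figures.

12.0 knots

Coriolis parameter at 63°N:
f = 2Ω sin φ = 2 × 7.29×10⁻⁵ × sin 63° = 1.30×10⁻⁴ s⁻¹
Pressure gradient: |∂P/∂n| = 300 Pa / 349000 m = 8.60×10⁻⁴ Pa/m
Geostrophic balance (pressure-gradient force = Coriolis force):
V_g = (1/(fρ)) |∂P/∂n| = 8.60×10⁻⁴ / (1.30×10⁻⁴ × 1.07) = 6.18 m/s
Converting: 6.18 m/s × 1.944 = 12.0 knots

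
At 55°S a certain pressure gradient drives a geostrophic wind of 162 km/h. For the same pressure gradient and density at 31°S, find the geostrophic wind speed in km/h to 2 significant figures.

With the same pressure gradient and density, V_g ∝ 1/f ∝ 1/sin φ.
V₂ = V₁ · sin φ₁ / sin φ₂ = 162 × sin 55° / sin 31°
V₂ = 162 × 0.8192/0.5150 = 260 km/h

260 km/h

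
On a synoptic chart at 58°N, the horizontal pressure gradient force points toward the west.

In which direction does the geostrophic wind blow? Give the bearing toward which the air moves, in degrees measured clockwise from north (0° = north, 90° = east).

000°

The pressure-gradient force points toward the west (bearing 270°).
Geostrophic balance: in the Northern Hemisphere the Coriolis force deflects motion to the right, so the geostrophic wind blows 90° to the right of the pressure-gradient force (low pressure on the left).
Rotating 270° by 90° clockwise gives 000° — the wind blows toward the north.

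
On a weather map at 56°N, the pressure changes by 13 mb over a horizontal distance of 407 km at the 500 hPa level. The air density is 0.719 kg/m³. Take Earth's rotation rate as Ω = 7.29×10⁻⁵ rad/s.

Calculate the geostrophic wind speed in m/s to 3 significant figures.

Coriolis parameter at 56°N:
f = 2Ω sin φ = 2 × 7.29×10⁻⁵ × sin 56° = 1.21×10⁻⁴ s⁻¹
Pressure gradient: |∂P/∂n| = 1300 Pa / 407000 m = 3.19×10⁻³ Pa/m
Geostrophic balance (pressure-gradient force = Coriolis force):
V_g = (1/(fρ)) |∂P/∂n| = 3.19×10⁻³ / (1.21×10⁻⁴ × 0.719) = 36.8 m/s

36.8 m/s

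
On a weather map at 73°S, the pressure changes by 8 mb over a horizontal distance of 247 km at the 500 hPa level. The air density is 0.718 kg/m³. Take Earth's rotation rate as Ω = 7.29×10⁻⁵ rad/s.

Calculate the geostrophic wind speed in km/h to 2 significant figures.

Coriolis parameter at 73°S:
f = 2Ω sin φ = 2 × 7.29×10⁻⁵ × sin 73° = 1.39×10⁻⁴ s⁻¹
Pressure gradient: |∂P/∂n| = 800 Pa / 247000 m = 3.24×10⁻³ Pa/m
Geostrophic balance (pressure-gradient force = Coriolis force):
V_g = (1/(fρ)) |∂P/∂n| = 3.24×10⁻³ / (1.39×10⁻⁴ × 0.718) = 32.4 m/s
Converting: 32.4 m/s × 3.6 = 120 km/h

120 km/h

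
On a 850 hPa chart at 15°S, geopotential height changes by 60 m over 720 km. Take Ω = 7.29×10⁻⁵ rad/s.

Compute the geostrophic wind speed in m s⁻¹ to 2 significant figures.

Coriolis parameter at 15°S:
f = 2Ω sin φ = 2 × 7.29×10⁻⁵ × sin 15° = 3.77×10⁻⁵ s⁻¹
Height gradient: |∂Z/∂n| = 60 m / 720000 m = 8.33×10⁻⁵
On a pressure surface, geostrophic balance gives V_g = (g/f)|∂Z/∂n|:
V_g = 9.81 × 8.33×10⁻⁵ / 3.77×10⁻⁵ = 21.7 m/s

22 m s⁻¹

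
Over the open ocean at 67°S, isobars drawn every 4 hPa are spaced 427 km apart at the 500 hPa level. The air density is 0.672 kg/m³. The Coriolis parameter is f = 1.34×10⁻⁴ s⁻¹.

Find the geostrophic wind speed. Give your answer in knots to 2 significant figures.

20 knots

Pressure gradient: |∂P/∂n| = 400 Pa / 427000 m = 9.37×10⁻⁴ Pa/m
Geostrophic balance (pressure-gradient force = Coriolis force):
V_g = (1/(fρ)) |∂P/∂n| = 9.37×10⁻⁴ / (1.34×10⁻⁴ × 0.672) = 10.4 m/s
Converting: 10.4 m/s × 1.944 = 20 knots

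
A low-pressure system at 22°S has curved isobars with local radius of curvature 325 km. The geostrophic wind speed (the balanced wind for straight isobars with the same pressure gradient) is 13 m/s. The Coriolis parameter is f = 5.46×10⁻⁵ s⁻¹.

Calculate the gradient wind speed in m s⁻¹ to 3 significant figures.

Around a low, centrifugal force acts outward with Coriolis, so pressure-gradient force balances both:
(1/ρ)|∂P/∂n| = fV + V²/R  →  V² + fR·V − fR·V_g = 0
With fR = 5.46×10⁻⁵ × 325×10³ m = 17.7 m/s:
V = [−fR + √((fR)² + 4 fR V_g)]/2 = [−17.7 + √(17.7² + 4×17.7×13)]/2 = 8.72 m/s
Subgeostrophic (V < V_g = 13 m/s), as expected around a low.

8.72 m s⁻¹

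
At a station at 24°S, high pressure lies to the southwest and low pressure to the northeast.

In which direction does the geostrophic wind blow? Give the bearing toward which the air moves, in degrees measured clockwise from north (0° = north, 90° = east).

The pressure-gradient force points toward the northeast (bearing 045°).
Geostrophic balance: in the Southern Hemisphere the Coriolis force deflects motion to the left, so the geostrophic wind blows 90° to the left of the pressure-gradient force (low pressure on the right).
Rotating 045° by 90° counterclockwise gives 315° — the wind blows toward the northwest.

315°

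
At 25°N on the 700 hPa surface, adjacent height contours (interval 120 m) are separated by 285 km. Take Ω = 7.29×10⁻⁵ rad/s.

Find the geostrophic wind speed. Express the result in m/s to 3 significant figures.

67.0 m/s

Coriolis parameter at 25°N:
f = 2Ω sin φ = 2 × 7.29×10⁻⁵ × sin 25° = 6.16×10⁻⁵ s⁻¹
Height gradient: |∂Z/∂n| = 120 m / 285000 m = 4.21×10⁻⁴
On a pressure surface, geostrophic balance gives V_g = (g/f)|∂Z/∂n|:
V_g = 9.81 × 4.21×10⁻⁴ / 6.16×10⁻⁵ = 67.0 m/s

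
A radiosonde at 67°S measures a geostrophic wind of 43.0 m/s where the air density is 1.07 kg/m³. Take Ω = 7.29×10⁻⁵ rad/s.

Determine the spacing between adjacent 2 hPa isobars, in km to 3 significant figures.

32.4 km

Coriolis parameter at 67°S:
f = 2Ω sin φ = 2 × 7.29×10⁻⁵ × sin 67° = 1.34×10⁻⁴ s⁻¹
Geostrophic balance rearranged: |∂P/∂n| = f ρ V_g
|∂P/∂n| = 1.34×10⁻⁴ × 1.07 × 43.0 = 6.17×10⁻³ Pa/m
Isobar spacing: Δn = ΔP/|∂P/∂n| = 200 Pa / 6.17×10⁻³ Pa/m = 32389 m ≈ 32.4 km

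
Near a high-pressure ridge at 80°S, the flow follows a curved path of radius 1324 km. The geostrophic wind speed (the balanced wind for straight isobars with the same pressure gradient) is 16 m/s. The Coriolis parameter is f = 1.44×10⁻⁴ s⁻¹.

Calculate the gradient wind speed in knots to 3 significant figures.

Around a high, pressure-gradient force acts outward with centrifugal, so Coriolis balances both:
fV = (1/ρ)|∂P/∂n| + V²/R  →  V² − fR·V + fR·V_g = 0
With fR = 1.44×10⁻⁴ × 1324×10³ m = 191 m/s:
V = [fR − √((fR)² − 4 fR V_g)]/2 = [191 − √(191² − 4×191×16)]/2 = 17.6 m/s
Supergeostrophic (V > V_g = 16 m/s), as expected around a high.
Converting: 17.6 m/s × 1.944 = 34.3 knots

34.3 knots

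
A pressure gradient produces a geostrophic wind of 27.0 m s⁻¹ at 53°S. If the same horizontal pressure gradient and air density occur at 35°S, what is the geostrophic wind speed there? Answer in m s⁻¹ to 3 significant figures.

37.6 m s⁻¹

With the same pressure gradient and density, V_g ∝ 1/f ∝ 1/sin φ.
V₂ = V₁ · sin φ₁ / sin φ₂ = 27.0 × sin 53° / sin 35°
V₂ = 27.0 × 0.7986/0.5736 = 37.6 m s⁻¹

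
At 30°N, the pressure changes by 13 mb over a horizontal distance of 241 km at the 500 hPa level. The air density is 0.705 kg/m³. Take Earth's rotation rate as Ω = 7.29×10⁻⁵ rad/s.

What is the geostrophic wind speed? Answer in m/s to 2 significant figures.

100 m/s

Coriolis parameter at 30°N:
f = 2Ω sin φ = 2 × 7.29×10⁻⁵ × sin 30° = 7.29×10⁻⁵ s⁻¹
Pressure gradient: |∂P/∂n| = 1300 Pa / 241000 m = 5.39×10⁻³ Pa/m
Geostrophic balance (pressure-gradient force = Coriolis force):
V_g = (1/(fρ)) |∂P/∂n| = 5.39×10⁻³ / (7.29×10⁻⁵ × 0.705) = 105 m/s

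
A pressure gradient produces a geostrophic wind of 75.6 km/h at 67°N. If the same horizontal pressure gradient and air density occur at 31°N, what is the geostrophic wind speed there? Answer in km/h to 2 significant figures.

With the same pressure gradient and density, V_g ∝ 1/f ∝ 1/sin φ.
V₂ = V₁ · sin φ₁ / sin φ₂ = 75.6 × sin 67° / sin 31°
V₂ = 75.6 × 0.9205/0.5150 = 140 km/h

140 km/h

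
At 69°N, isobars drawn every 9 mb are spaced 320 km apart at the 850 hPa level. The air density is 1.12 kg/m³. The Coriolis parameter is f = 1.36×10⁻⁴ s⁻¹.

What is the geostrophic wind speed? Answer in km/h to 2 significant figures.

Pressure gradient: |∂P/∂n| = 900 Pa / 320000 m = 2.81×10⁻³ Pa/m
Geostrophic balance (pressure-gradient force = Coriolis force):
V_g = (1/(fρ)) |∂P/∂n| = 2.81×10⁻³ / (1.36×10⁻⁴ × 1.12) = 18.5 m/s
Converting: 18.5 m/s × 3.6 = 66 km/h

66 km/h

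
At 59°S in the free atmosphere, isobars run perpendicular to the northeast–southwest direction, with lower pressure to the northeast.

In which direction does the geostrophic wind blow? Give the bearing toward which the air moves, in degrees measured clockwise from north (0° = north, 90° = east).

The pressure-gradient force points toward the northeast (bearing 045°).
Geostrophic balance: in the Southern Hemisphere the Coriolis force deflects motion to the left, so the geostrophic wind blows 90° to the left of the pressure-gradient force (low pressure on the right).
Rotating 045° by 90° counterclockwise gives 315° — the wind blows toward the northwest.

315°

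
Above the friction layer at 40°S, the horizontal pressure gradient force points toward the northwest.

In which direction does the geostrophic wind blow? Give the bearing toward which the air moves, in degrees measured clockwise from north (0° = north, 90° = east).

The pressure-gradient force points toward the northwest (bearing 315°).
Geostrophic balance: in the Southern Hemisphere the Coriolis force deflects motion to the left, so the geostrophic wind blows 90° to the left of the pressure-gradient force (low pressure on the right).
Rotating 315° by 90° counterclockwise gives 225° — the wind blows toward the southwest.

225°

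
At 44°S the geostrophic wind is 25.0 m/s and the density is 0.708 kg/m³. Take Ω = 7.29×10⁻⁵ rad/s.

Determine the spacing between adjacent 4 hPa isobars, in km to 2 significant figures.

220 km

Coriolis parameter at 44°S:
f = 2Ω sin φ = 2 × 7.29×10⁻⁵ × sin 44° = 1.01×10⁻⁴ s⁻¹
Geostrophic balance rearranged: |∂P/∂n| = f ρ V_g
|∂P/∂n| = 1.01×10⁻⁴ × 0.708 × 25.0 = 1.79×10⁻³ Pa/m
Isobar spacing: Δn = ΔP/|∂P/∂n| = 400 Pa / 1.79×10⁻³ Pa/m = 223130 m ≈ 220 km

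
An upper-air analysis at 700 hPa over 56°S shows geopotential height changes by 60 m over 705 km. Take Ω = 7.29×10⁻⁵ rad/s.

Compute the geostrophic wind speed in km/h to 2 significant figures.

Coriolis parameter at 56°S:
f = 2Ω sin φ = 2 × 7.29×10⁻⁵ × sin 56° = 1.21×10⁻⁴ s⁻¹
Height gradient: |∂Z/∂n| = 60 m / 705000 m = 8.51×10⁻⁵
On a pressure surface, geostrophic balance gives V_g = (g/f)|∂Z/∂n|:
V_g = 9.81 × 8.51×10⁻⁵ / 1.21×10⁻⁴ = 6.91 m/s
Converting: 6.91 m/s × 3.6 = 25 km/h

25 km/h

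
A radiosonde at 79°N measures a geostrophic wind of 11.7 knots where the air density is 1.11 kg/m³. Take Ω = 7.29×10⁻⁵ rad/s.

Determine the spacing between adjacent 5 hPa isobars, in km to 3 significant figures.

Coriolis parameter at 79°N:
f = 2Ω sin φ = 2 × 7.29×10⁻⁵ × sin 79° = 1.43×10⁻⁴ s⁻¹
Wind speed in SI: 11.7 knots = 6.02 m/s
Geostrophic balance rearranged: |∂P/∂n| = f ρ V_g
|∂P/∂n| = 1.43×10⁻⁴ × 1.11 × 6.02 = 9.56×10⁻⁴ Pa/m
Isobar spacing: Δn = ΔP/|∂P/∂n| = 500 Pa / 9.56×10⁻⁴ Pa/m = 522900 m ≈ 523 km

523 km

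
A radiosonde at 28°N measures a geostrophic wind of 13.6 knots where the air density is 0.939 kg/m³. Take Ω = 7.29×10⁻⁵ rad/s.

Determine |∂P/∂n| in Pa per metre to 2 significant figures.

4.5×10⁻⁴ Pa/m

Coriolis parameter at 28°N:
f = 2Ω sin φ = 2 × 7.29×10⁻⁵ × sin 28° = 6.84×10⁻⁵ s⁻¹
Wind speed in SI: 13.6 knots = 7.00 m/s
Geostrophic balance rearranged: |∂P/∂n| = f ρ V_g
|∂P/∂n| = 6.84×10⁻⁵ × 0.939 × 7.00 = 4.50×10⁻⁴ Pa/m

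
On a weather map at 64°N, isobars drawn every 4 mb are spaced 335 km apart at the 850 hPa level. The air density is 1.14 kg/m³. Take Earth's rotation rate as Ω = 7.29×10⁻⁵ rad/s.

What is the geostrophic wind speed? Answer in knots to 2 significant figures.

16 knots

Coriolis parameter at 64°N:
f = 2Ω sin φ = 2 × 7.29×10⁻⁵ × sin 64° = 1.31×10⁻⁴ s⁻¹
Pressure gradient: |∂P/∂n| = 400 Pa / 335000 m = 1.19×10⁻³ Pa/m
Geostrophic balance (pressure-gradient force = Coriolis force):
V_g = (1/(fρ)) |∂P/∂n| = 1.19×10⁻³ / (1.31×10⁻⁴ × 1.14) = 7.99 m/s
Converting: 7.99 m/s × 1.944 = 16 knots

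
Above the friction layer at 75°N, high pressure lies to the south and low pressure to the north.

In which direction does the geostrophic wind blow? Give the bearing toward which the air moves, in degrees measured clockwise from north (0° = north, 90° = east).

090°

The pressure-gradient force points toward the north (bearing 000°).
Geostrophic balance: in the Northern Hemisphere the Coriolis force deflects motion to the right, so the geostrophic wind blows 90° to the right of the pressure-gradient force (low pressure on the left).
Rotating 000° by 90° clockwise gives 090° — the wind blows toward the east.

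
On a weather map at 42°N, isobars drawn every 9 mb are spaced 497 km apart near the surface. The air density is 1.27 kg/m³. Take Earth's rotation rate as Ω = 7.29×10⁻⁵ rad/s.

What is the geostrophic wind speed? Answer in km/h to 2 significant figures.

53 km/h

Coriolis parameter at 42°N:
f = 2Ω sin φ = 2 × 7.29×10⁻⁵ × sin 42° = 9.76×10⁻⁵ s⁻¹
Pressure gradient: |∂P/∂n| = 900 Pa / 497000 m = 1.81×10⁻³ Pa/m
Geostrophic balance (pressure-gradient force = Coriolis force):
V_g = (1/(fρ)) |∂P/∂n| = 1.81×10⁻³ / (9.76×10⁻⁵ × 1.27) = 14.6 m/s
Converting: 14.6 m/s × 3.6 = 53 km/h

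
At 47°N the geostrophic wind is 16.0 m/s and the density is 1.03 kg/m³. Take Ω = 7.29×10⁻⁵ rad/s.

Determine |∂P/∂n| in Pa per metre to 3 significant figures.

Coriolis parameter at 47°N:
f = 2Ω sin φ = 2 × 7.29×10⁻⁵ × sin 47° = 1.07×10⁻⁴ s⁻¹
Geostrophic balance rearranged: |∂P/∂n| = f ρ V_g
|∂P/∂n| = 1.07×10⁻⁴ × 1.03 × 16.0 = 1.76×10⁻³ Pa/m

1.76×10⁻³ Pa/m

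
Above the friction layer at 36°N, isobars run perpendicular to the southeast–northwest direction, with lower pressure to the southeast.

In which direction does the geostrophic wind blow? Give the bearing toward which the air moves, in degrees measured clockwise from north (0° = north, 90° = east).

The pressure-gradient force points toward the southeast (bearing 135°).
Geostrophic balance: in the Northern Hemisphere the Coriolis force deflects motion to the right, so the geostrophic wind blows 90° to the right of the pressure-gradient force (low pressure on the left).
Rotating 135° by 90° clockwise gives 225° — the wind blows toward the southwest.

225°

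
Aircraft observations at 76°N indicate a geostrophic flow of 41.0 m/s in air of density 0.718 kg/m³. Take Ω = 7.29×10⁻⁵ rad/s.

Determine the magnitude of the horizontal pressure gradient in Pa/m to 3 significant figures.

4.16×10⁻³ Pa/m

Coriolis parameter at 76°N:
f = 2Ω sin φ = 2 × 7.29×10⁻⁵ × sin 76° = 1.41×10⁻⁴ s⁻¹
Geostrophic balance rearranged: |∂P/∂n| = f ρ V_g
|∂P/∂n| = 1.41×10⁻⁴ × 0.718 × 41.0 = 4.16×10⁻³ Pa/m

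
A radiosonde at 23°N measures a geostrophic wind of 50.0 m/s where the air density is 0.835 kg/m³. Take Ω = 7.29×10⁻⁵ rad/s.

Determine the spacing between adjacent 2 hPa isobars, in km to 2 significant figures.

Coriolis parameter at 23°N:
f = 2Ω sin φ = 2 × 7.29×10⁻⁵ × sin 23° = 5.70×10⁻⁵ s⁻¹
Geostrophic balance rearranged: |∂P/∂n| = f ρ V_g
|∂P/∂n| = 5.70×10⁻⁵ × 0.835 × 50.0 = 2.38×10⁻³ Pa/m
Isobar spacing: Δn = ΔP/|∂P/∂n| = 200 Pa / 2.38×10⁻³ Pa/m = 84089 m ≈ 84 km

84 km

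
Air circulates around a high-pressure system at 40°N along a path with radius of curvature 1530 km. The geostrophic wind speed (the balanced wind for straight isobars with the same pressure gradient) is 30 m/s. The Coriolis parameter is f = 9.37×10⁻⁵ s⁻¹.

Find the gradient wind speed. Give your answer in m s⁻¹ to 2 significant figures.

Around a high, pressure-gradient force acts outward with centrifugal, so Coriolis balances both:
fV = (1/ρ)|∂P/∂n| + V²/R  →  V² − fR·V + fR·V_g = 0
With fR = 9.37×10⁻⁵ × 1530×10³ m = 143 m/s:
V = [fR − √((fR)² − 4 fR V_g)]/2 = [143 − √(143² − 4×143×30)]/2 = 42.7 m/s
Supergeostrophic (V > V_g = 30 m/s), as expected around a high.

43 m s⁻¹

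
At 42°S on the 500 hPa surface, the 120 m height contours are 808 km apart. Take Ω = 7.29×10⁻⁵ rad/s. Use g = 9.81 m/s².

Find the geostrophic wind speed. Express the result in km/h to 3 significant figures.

Coriolis parameter at 42°S:
f = 2Ω sin φ = 2 × 7.29×10⁻⁵ × sin 42° = 9.76×10⁻⁵ s⁻¹
Height gradient: |∂Z/∂n| = 120 m / 808000 m = 1.49×10⁻⁴
On a pressure surface, geostrophic balance gives V_g = (g/f)|∂Z/∂n|:
V_g = 9.81 × 1.49×10⁻⁴ / 9.76×10⁻⁵ = 14.9 m/s
Converting: 14.9 m/s × 3.6 = 53.8 km/h

53.8 km/h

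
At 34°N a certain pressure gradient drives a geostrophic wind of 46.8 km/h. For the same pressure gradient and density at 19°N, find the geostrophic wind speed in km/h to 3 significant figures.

80.4 km/h

With the same pressure gradient and density, V_g ∝ 1/f ∝ 1/sin φ.
V₂ = V₁ · sin φ₁ / sin φ₂ = 46.8 × sin 34° / sin 19°
V₂ = 46.8 × 0.5592/0.3256 = 80.4 km/h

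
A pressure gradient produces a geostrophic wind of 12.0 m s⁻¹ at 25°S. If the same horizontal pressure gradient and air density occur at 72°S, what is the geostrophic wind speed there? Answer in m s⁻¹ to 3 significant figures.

5.33 m s⁻¹

With the same pressure gradient and density, V_g ∝ 1/f ∝ 1/sin φ.
V₂ = V₁ · sin φ₁ / sin φ₂ = 12.0 × sin 25° / sin 72°
V₂ = 12.0 × 0.4226/0.9511 = 5.33 m s⁻¹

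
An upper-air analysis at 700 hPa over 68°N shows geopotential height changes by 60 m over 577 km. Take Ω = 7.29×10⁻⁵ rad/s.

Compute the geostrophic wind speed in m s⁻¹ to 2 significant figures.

7.5 m s⁻¹

Coriolis parameter at 68°N:
f = 2Ω sin φ = 2 × 7.29×10⁻⁵ × sin 68° = 1.35×10⁻⁴ s⁻¹
Height gradient: |∂Z/∂n| = 60 m / 577000 m = 1.04×10⁻⁴
On a pressure surface, geostrophic balance gives V_g = (g/f)|∂Z/∂n|:
V_g = 9.81 × 1.04×10⁻⁴ / 1.35×10⁻⁴ = 7.55 m/s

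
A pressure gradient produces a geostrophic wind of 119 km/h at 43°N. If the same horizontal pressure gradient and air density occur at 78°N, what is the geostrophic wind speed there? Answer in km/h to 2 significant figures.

With the same pressure gradient and density, V_g ∝ 1/f ∝ 1/sin φ.
V₂ = V₁ · sin φ₁ / sin φ₂ = 119 × sin 43° / sin 78°
V₂ = 119 × 0.6820/0.9781 = 83 km/h

83 km/h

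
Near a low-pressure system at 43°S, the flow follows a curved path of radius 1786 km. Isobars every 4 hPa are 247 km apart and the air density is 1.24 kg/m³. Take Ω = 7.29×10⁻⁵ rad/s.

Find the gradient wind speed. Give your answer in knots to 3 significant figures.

Coriolis parameter at 43°S:
f = 2Ω sin φ = 2 × 7.29×10⁻⁵ × sin 43° = 9.94×10⁻⁵ s⁻¹
Pressure gradient: |∂P/∂n| = 400 Pa / 247000 m = 1.62×10⁻³ Pa/m
Geostrophic speed: V_g = |∂P/∂n|/(fρ) = 1.62×10⁻³/(9.94×10⁻⁵ × 1.24) = 13.1 m/s
Around a low, centrifugal force acts outward with Coriolis, so pressure-gradient force balances both:
(1/ρ)|∂P/∂n| = fV + V²/R  →  V² + fR·V − fR·V_g = 0
With fR = 9.94×10⁻⁵ × 1786×10³ m = 178 m/s:
V = [−fR + √((fR)² + 4 fR V_g)]/2 = [−178 + √(178² + 4×178×13.1)]/2 = 12.3 m/s
Subgeostrophic (V < V_g = 13.1 m/s), as expected around a low.
Converting: 12.3 m/s × 1.944 = 23.9 knots

23.9 knots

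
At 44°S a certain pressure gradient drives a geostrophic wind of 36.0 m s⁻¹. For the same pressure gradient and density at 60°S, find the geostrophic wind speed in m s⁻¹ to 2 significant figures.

With the same pressure gradient and density, V_g ∝ 1/f ∝ 1/sin φ.
V₂ = V₁ · sin φ₁ / sin φ₂ = 36.0 × sin 44° / sin 60°
V₂ = 36.0 × 0.6947/0.8660 = 29 m s⁻¹

29 m s⁻¹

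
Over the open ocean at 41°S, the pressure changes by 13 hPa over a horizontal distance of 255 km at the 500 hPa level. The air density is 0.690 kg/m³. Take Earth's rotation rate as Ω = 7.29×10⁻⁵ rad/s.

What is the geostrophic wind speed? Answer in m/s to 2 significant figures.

Coriolis parameter at 41°S:
f = 2Ω sin φ = 2 × 7.29×10⁻⁵ × sin 41° = 9.57×10⁻⁵ s⁻¹
Pressure gradient: |∂P/∂n| = 1300 Pa / 255000 m = 5.10×10⁻³ Pa/m
Geostrophic balance (pressure-gradient force = Coriolis force):
V_g = (1/(fρ)) |∂P/∂n| = 5.10×10⁻³ / (9.57×10⁻⁵ × 0.690) = 77.2 m/s

77 m/s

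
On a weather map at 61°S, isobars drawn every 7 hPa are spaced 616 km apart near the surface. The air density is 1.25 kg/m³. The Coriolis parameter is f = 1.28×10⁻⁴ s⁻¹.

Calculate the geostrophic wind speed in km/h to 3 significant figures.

25.6 km/h

Pressure gradient: |∂P/∂n| = 700 Pa / 616000 m = 1.14×10⁻³ Pa/m
Geostrophic balance (pressure-gradient force = Coriolis force):
V_g = (1/(fρ)) |∂P/∂n| = 1.14×10⁻³ / (1.28×10⁻⁴ × 1.25) = 7.10 m/s
Converting: 7.10 m/s × 3.6 = 25.6 km/h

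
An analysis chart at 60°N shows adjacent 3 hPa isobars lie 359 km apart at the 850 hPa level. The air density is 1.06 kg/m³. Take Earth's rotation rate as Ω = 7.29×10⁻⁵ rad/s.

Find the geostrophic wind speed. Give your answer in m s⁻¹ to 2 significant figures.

6.2 m s⁻¹

Coriolis parameter at 60°N:
f = 2Ω sin φ = 2 × 7.29×10⁻⁵ × sin 60° = 1.26×10⁻⁴ s⁻¹
Pressure gradient: |∂P/∂n| = 300 Pa / 359000 m = 8.36×10⁻⁴ Pa/m
Geostrophic balance (pressure-gradient force = Coriolis force):
V_g = (1/(fρ)) |∂P/∂n| = 8.36×10⁻⁴ / (1.26×10⁻⁴ × 1.06) = 6.24 m/s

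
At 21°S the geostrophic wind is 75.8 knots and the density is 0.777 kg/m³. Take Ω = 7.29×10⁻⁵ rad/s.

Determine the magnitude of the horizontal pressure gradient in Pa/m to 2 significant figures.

1.6×10⁻³ Pa/m

Coriolis parameter at 21°S:
f = 2Ω sin φ = 2 × 7.29×10⁻⁵ × sin 21° = 5.23×10⁻⁵ s⁻¹
Wind speed in SI: 75.8 knots = 39.0 m/s
Geostrophic balance rearranged: |∂P/∂n| = f ρ V_g
|∂P/∂n| = 5.23×10⁻⁵ × 0.777 × 39.0 = 1.58×10⁻³ Pa/m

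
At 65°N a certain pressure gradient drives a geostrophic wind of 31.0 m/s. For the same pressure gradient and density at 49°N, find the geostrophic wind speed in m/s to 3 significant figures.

With the same pressure gradient and density, V_g ∝ 1/f ∝ 1/sin φ.
V₂ = V₁ · sin φ₁ / sin φ₂ = 31.0 × sin 65° / sin 49°
V₂ = 31.0 × 0.9063/0.7547 = 37.2 m/s

37.2 m/s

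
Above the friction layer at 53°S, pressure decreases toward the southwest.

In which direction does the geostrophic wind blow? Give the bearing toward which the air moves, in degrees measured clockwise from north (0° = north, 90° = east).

The pressure-gradient force points toward the southwest (bearing 225°).
Geostrophic balance: in the Southern Hemisphere the Coriolis force deflects motion to the left, so the geostrophic wind blows 90° to the left of the pressure-gradient force (low pressure on the right).
Rotating 225° by 90° counterclockwise gives 135° — the wind blows toward the southeast.

135°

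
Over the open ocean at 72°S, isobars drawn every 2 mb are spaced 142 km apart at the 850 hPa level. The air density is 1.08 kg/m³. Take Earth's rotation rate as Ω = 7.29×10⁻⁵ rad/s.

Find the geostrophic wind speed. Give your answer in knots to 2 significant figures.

Coriolis parameter at 72°S:
f = 2Ω sin φ = 2 × 7.29×10⁻⁵ × sin 72° = 1.39×10⁻⁴ s⁻¹
Pressure gradient: |∂P/∂n| = 200 Pa / 142000 m = 1.41×10⁻³ Pa/m
Geostrophic balance (pressure-gradient force = Coriolis force):
V_g = (1/(fρ)) |∂P/∂n| = 1.41×10⁻³ / (1.39×10⁻⁴ × 1.08) = 9.40 m/s
Converting: 9.40 m/s × 1.944 = 18 knots

18 knots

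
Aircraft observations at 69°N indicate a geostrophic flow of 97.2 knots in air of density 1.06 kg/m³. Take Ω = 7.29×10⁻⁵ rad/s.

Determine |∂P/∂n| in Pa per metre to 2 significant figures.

Coriolis parameter at 69°N:
f = 2Ω sin φ = 2 × 7.29×10⁻⁵ × sin 69° = 1.36×10⁻⁴ s⁻¹
Wind speed in SI: 97.2 knots = 50.0 m/s
Geostrophic balance rearranged: |∂P/∂n| = f ρ V_g
|∂P/∂n| = 1.36×10⁻⁴ × 1.06 × 50.0 = 7.21×10⁻³ Pa/m

7.2×10⁻³ Pa/m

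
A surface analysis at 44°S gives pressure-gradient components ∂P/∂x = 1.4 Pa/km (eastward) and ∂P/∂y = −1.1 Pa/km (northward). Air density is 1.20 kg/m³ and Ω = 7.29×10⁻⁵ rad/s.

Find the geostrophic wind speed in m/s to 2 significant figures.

15 m/s

Coriolis parameter at 44°S:
f = 2Ω sin φ = 2 × 7.29×10⁻⁵ × sin 44° = 1.01×10⁻⁴ s⁻¹
In the Southern Hemisphere f is negative: f = −1.01×10⁻⁴ s⁻¹.
Component geostrophic relations (x east, y north):
u_g = −(1/(fρ)) ∂P/∂y,  v_g = (1/(fρ)) ∂P/∂x
u_g = −(−1.1×10⁻³)/(−1.01×10⁻⁴ × 1.20) = −9.05 m/s;  v_g = (1.4×10⁻³)/(−1.01×10⁻⁴ × 1.20) = −11.5 m/s
|V_g| = √(u_g² + v_g²) = 14.6 m/s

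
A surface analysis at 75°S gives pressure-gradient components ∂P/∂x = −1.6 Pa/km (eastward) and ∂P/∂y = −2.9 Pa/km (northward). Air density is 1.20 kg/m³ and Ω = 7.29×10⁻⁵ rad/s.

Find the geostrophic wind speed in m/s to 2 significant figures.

Coriolis parameter at 75°S:
f = 2Ω sin φ = 2 × 7.29×10⁻⁵ × sin 75° = 1.41×10⁻⁴ s⁻¹
In the Southern Hemisphere f is negative: f = −1.41×10⁻⁴ s⁻¹.
Component geostrophic relations (x east, y north):
u_g = −(1/(fρ)) ∂P/∂y,  v_g = (1/(fρ)) ∂P/∂x
u_g = −(−2.9×10⁻³)/(−1.41×10⁻⁴ × 1.20) = −17.2 m/s;  v_g = (−1.6×10⁻³)/(−1.41×10⁻⁴ × 1.20) = 9.47 m/s
|V_g| = √(u_g² + v_g²) = 19.6 m/s

20 m/s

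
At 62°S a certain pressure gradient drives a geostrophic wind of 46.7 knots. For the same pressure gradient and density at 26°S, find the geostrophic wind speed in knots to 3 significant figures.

94.1 knots

With the same pressure gradient and density, V_g ∝ 1/f ∝ 1/sin φ.
V₂ = V₁ · sin φ₁ / sin φ₂ = 46.7 × sin 62° / sin 26°
V₂ = 46.7 × 0.8829/0.4384 = 94.1 knots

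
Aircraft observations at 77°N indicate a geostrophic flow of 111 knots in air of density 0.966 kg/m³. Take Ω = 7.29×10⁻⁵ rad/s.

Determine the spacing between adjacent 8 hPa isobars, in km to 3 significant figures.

Coriolis parameter at 77°N:
f = 2Ω sin φ = 2 × 7.29×10⁻⁵ × sin 77° = 1.42×10⁻⁴ s⁻¹
Wind speed in SI: 111 knots = 57.1 m/s
Geostrophic balance rearranged: |∂P/∂n| = f ρ V_g
|∂P/∂n| = 1.42×10⁻⁴ × 0.966 × 57.1 = 7.84×10⁻³ Pa/m
Isobar spacing: Δn = ΔP/|∂P/∂n| = 800 Pa / 7.84×10⁻³ Pa/m = 102087 m ≈ 102 km

102 km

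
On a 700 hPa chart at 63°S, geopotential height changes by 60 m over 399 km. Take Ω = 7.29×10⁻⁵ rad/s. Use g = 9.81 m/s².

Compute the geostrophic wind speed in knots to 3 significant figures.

Coriolis parameter at 63°S:
f = 2Ω sin φ = 2 × 7.29×10⁻⁵ × sin 63° = 1.30×10⁻⁴ s⁻¹
Height gradient: |∂Z/∂n| = 60 m / 399000 m = 1.50×10⁻⁴
On a pressure surface, geostrophic balance gives V_g = (g/f)|∂Z/∂n|:
V_g = 9.81 × 1.50×10⁻⁴ / 1.30×10⁻⁴ = 11.4 m/s
Converting: 11.4 m/s × 1.944 = 22.1 knots

22.1 knots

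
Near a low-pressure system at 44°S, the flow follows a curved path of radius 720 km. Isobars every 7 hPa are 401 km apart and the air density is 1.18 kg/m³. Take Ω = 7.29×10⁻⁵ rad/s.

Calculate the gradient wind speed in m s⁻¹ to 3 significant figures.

12.5 m s⁻¹

Coriolis parameter at 44°S:
f = 2Ω sin φ = 2 × 7.29×10⁻⁵ × sin 44° = 1.01×10⁻⁴ s⁻¹
Pressure gradient: |∂P/∂n| = 700 Pa / 401000 m = 1.75×10⁻³ Pa/m
Geostrophic speed: V_g = |∂P/∂n|/(fρ) = 1.75×10⁻³/(1.01×10⁻⁴ × 1.18) = 14.6 m/s
Around a low, centrifugal force acts outward with Coriolis, so pressure-gradient force balances both:
(1/ρ)|∂P/∂n| = fV + V²/R  →  V² + fR·V − fR·V_g = 0
With fR = 1.01×10⁻⁴ × 720×10³ m = 72.9 m/s:
V = [−fR + √((fR)² + 4 fR V_g)]/2 = [−72.9 + √(72.9² + 4×72.9×14.6)]/2 = 12.5 m/s
Subgeostrophic (V < V_g = 14.6 m/s), as expected around a low.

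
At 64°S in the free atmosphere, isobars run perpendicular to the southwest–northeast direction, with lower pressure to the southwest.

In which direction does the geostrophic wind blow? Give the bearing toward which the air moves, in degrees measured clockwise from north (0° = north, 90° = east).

The pressure-gradient force points toward the southwest (bearing 225°).
Geostrophic balance: in the Southern Hemisphere the Coriolis force deflects motion to the left, so the geostrophic wind blows 90° to the left of the pressure-gradient force (low pressure on the right).
Rotating 225° by 90° counterclockwise gives 135° — the wind blows toward the southeast.

135°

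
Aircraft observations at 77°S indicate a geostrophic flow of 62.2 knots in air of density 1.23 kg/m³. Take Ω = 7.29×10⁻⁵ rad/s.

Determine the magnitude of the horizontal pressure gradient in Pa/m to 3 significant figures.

5.59×10⁻³ Pa/m

Coriolis parameter at 77°S:
f = 2Ω sin φ = 2 × 7.29×10⁻⁵ × sin 77° = 1.42×10⁻⁴ s⁻¹
Wind speed in SI: 62.2 knots = 32.0 m/s
Geostrophic balance rearranged: |∂P/∂n| = f ρ V_g
|∂P/∂n| = 1.42×10⁻⁴ × 1.23 × 32.0 = 5.59×10⁻³ Pa/m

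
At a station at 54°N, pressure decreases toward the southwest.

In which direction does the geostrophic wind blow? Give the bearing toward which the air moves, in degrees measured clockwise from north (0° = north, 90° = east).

315°

The pressure-gradient force points toward the southwest (bearing 225°).
Geostrophic balance: in the Northern Hemisphere the Coriolis force deflects motion to the right, so the geostrophic wind blows 90° to the right of the pressure-gradient force (low pressure on the left).
Rotating 225° by 90° clockwise gives 315° — the wind blows toward the northwest.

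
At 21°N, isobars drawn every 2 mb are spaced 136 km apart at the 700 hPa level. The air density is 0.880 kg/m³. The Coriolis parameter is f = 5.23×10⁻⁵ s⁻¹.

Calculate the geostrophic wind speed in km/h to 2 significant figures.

Pressure gradient: |∂P/∂n| = 200 Pa / 136000 m = 1.47×10⁻³ Pa/m
Geostrophic balance (pressure-gradient force = Coriolis force):
V_g = (1/(fρ)) |∂P/∂n| = 1.47×10⁻³ / (5.23×10⁻⁵ × 0.880) = 32.0 m/s
Converting: 32.0 m/s × 3.6 = 120 km/h

120 km/h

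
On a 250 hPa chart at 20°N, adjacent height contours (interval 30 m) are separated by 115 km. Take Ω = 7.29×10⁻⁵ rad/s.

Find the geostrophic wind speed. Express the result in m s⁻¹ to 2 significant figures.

51 m s⁻¹

Coriolis parameter at 20°N:
f = 2Ω sin φ = 2 × 7.29×10⁻⁵ × sin 20° = 4.99×10⁻⁵ s⁻¹
Height gradient: |∂Z/∂n| = 30 m / 115000 m = 2.61×10⁻⁴
On a pressure surface, geostrophic balance gives V_g = (g/f)|∂Z/∂n|:
V_g = 9.81 × 2.61×10⁻⁴ / 4.99×10⁻⁵ = 51.3 m/s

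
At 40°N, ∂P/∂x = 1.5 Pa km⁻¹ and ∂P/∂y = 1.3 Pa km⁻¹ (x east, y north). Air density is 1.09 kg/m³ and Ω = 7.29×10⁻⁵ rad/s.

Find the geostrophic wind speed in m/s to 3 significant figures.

19.4 m/s

Coriolis parameter at 40°N:
f = 2Ω sin φ = 2 × 7.29×10⁻⁵ × sin 40° = 9.37×10⁻⁵ s⁻¹
Component geostrophic relations (x east, y north):
u_g = −(1/(fρ)) ∂P/∂y,  v_g = (1/(fρ)) ∂P/∂x
u_g = −(1.3×10⁻³)/(9.37×10⁻⁵ × 1.09) = −12.7 m/s;  v_g = (1.5×10⁻³)/(9.37×10⁻⁵ × 1.09) = 14.7 m/s
|V_g| = √(u_g² + v_g²) = 19.4 m/s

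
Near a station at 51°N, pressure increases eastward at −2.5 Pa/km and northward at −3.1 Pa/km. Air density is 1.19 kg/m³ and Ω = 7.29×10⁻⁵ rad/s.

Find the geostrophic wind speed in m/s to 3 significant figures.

29.5 m/s

Coriolis parameter at 51°N:
f = 2Ω sin φ = 2 × 7.29×10⁻⁵ × sin 51° = 1.13×10⁻⁴ s⁻¹
Component geostrophic relations (x east, y north):
u_g = −(1/(fρ)) ∂P/∂y,  v_g = (1/(fρ)) ∂P/∂x
u_g = −(−3.1×10⁻³)/(1.13×10⁻⁴ × 1.19) = 23.0 m/s;  v_g = (−2.5×10⁻³)/(1.13×10⁻⁴ × 1.19) = −18.5 m/s
|V_g| = √(u_g² + v_g²) = 29.5 m/s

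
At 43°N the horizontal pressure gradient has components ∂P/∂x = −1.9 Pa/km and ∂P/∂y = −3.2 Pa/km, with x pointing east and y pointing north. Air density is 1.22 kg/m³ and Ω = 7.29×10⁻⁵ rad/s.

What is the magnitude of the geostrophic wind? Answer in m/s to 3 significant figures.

30.7 m/s

Coriolis parameter at 43°N:
f = 2Ω sin φ = 2 × 7.29×10⁻⁵ × sin 43° = 9.94×10⁻⁵ s⁻¹
Component geostrophic relations (x east, y north):
u_g = −(1/(fρ)) ∂P/∂y,  v_g = (1/(fρ)) ∂P/∂x
u_g = −(−3.2×10⁻³)/(9.94×10⁻⁵ × 1.22) = 26.4 m/s;  v_g = (−1.9×10⁻³)/(9.94×10⁻⁵ × 1.22) = −15.7 m/s
|V_g| = √(u_g² + v_g²) = 30.7 m/s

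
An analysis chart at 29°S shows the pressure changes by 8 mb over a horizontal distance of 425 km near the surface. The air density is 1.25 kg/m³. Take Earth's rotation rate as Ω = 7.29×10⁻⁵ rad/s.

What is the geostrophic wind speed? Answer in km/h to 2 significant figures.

Coriolis parameter at 29°S:
f = 2Ω sin φ = 2 × 7.29×10⁻⁵ × sin 29° = 7.07×10⁻⁵ s⁻¹
Pressure gradient: |∂P/∂n| = 800 Pa / 425000 m = 1.88×10⁻³ Pa/m
Geostrophic balance (pressure-gradient force = Coriolis force):
V_g = (1/(fρ)) |∂P/∂n| = 1.88×10⁻³ / (7.07×10⁻⁵ × 1.25) = 21.3 m/s
Converting: 21.3 m/s × 3.6 = 77 km/h

77 km/h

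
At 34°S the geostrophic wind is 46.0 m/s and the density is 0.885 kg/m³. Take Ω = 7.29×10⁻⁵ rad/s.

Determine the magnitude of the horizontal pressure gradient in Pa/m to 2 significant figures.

Coriolis parameter at 34°S:
f = 2Ω sin φ = 2 × 7.29×10⁻⁵ × sin 34° = 8.15×10⁻⁵ s⁻¹
Geostrophic balance rearranged: |∂P/∂n| = f ρ V_g
|∂P/∂n| = 8.15×10⁻⁵ × 0.885 × 46.0 = 3.32×10⁻³ Pa/m

3.3×10⁻³ Pa/m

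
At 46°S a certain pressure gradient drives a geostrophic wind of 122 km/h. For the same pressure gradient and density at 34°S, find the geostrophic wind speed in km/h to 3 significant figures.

157 km/h

With the same pressure gradient and density, V_g ∝ 1/f ∝ 1/sin φ.
V₂ = V₁ · sin φ₁ / sin φ₂ = 122 × sin 46° / sin 34°
V₂ = 122 × 0.7193/0.5592 = 157 km/h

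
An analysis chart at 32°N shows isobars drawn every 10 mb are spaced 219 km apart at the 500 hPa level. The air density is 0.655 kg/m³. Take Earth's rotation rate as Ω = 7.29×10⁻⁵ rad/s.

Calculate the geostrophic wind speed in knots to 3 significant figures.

Coriolis parameter at 32°N:
f = 2Ω sin φ = 2 × 7.29×10⁻⁵ × sin 32° = 7.73×10⁻⁵ s⁻¹
Pressure gradient: |∂P/∂n| = 1000 Pa / 219000 m = 4.57×10⁻³ Pa/m
Geostrophic balance (pressure-gradient force = Coriolis force):
V_g = (1/(fρ)) |∂P/∂n| = 4.57×10⁻³ / (7.73×10⁻⁵ × 0.655) = 90.2 m/s
Converting: 90.2 m/s × 1.944 = 175 knots

175 knots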